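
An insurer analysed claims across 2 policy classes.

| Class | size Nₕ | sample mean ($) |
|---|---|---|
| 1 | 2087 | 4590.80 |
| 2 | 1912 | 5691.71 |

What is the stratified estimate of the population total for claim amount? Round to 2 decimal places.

20463549.12

1: 2087·4590.80 = 9580999.6
2: 1912·5691.71 = 10882549.52
τ̂ = Σ Nₕx̄ₕ = 20463549.12.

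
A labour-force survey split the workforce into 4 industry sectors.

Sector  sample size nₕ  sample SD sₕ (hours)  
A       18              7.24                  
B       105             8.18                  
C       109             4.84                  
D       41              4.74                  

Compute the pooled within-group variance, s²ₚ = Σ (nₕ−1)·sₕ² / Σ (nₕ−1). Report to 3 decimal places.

41.928

Degrees of freedom: 17 + 104 + 108 + 40 = 269.
Σ(nₕ−1)sₕ² = 17·52.4176 + 104·66.9124 + 108·23.4256 + 40·22.4676 = 11278.6576.
s²ₚ = 11278.6576 / 269 = 41.92810... → 41.928.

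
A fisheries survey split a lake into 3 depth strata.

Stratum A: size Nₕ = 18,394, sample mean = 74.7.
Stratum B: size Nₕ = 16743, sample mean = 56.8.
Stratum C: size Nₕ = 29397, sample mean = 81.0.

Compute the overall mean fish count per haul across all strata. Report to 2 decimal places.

72.93

N = 64534; weights Wₕ = Nₕ/N = (0.2850, 0.2594, 0.4555).
x̄_st = Σ Wₕ·x̄ₕ = 0.2850·74.7 + 0.2594·56.8 + 0.4555·81.0 ≈ 72.9258...
→ 72.93.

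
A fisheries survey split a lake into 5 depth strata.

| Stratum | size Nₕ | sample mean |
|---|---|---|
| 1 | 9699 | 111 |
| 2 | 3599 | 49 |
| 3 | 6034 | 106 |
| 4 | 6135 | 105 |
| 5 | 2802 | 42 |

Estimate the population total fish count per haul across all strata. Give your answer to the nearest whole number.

Estimate total by summing Nₕ·x̄ₕ over strata.
9699·111 + 3599·49 + 6034·106 + 6135·105 + 2802·42 = 1076589 + 176351 + 639604 + 644175 + 117684 = 2654403.

2654403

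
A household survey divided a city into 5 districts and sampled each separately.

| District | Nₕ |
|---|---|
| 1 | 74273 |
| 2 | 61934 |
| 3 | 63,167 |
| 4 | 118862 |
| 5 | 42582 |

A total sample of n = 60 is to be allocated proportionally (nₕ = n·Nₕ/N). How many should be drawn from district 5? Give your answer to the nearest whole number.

N = 74273 + 61934 + 63167 + 118862 + 42582 = 360818.
n_5 = 60·42582/360818 = 7.081... → 7.

7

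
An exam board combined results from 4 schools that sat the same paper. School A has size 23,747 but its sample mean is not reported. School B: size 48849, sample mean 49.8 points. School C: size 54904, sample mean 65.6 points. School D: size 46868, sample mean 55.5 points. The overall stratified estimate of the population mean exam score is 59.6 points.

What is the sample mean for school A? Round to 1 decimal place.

Σ Nₕx̄ₕ = N·μ, so 23747·x̄_A = 174368·59.6 − (48849·49.8 + 54904·65.6 + 46868·55.5).
= 10392332.8 − 8635556.6 = 1756776.2.
x̄_A = 1756776.2 / 23747 = 73.979... → 74.0.

74.0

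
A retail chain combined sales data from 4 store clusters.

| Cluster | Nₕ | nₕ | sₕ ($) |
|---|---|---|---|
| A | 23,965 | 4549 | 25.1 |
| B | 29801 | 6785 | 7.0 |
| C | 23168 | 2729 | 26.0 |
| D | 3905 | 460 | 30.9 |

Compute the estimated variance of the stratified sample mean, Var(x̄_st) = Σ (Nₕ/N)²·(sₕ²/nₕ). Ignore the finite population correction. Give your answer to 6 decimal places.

N = 80839. Term for each stratum: Wₕ²sₕ²/nₕ.
Var(x̄_st) = 0.012171511 + 0.000981445 + 0.020345969 + 0.004843500 = 0.038342426 → 0.038342.

0.038342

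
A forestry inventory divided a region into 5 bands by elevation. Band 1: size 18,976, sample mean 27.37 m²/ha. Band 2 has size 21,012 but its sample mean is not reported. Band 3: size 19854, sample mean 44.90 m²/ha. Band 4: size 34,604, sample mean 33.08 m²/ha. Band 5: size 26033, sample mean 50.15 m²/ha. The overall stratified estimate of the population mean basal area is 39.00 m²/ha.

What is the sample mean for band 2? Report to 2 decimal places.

39.86

Σ Nₕx̄ₕ = N·μ, so 21012·x̄_2 = 120479·39.00 − (18976·27.37 + 19854·44.90 + 34604·33.08 + 26033·50.15).
= 4698681 − 3861072.99 = 837608.01.
x̄_2 = 837608.01 / 21012 = 39.8633... → 39.86.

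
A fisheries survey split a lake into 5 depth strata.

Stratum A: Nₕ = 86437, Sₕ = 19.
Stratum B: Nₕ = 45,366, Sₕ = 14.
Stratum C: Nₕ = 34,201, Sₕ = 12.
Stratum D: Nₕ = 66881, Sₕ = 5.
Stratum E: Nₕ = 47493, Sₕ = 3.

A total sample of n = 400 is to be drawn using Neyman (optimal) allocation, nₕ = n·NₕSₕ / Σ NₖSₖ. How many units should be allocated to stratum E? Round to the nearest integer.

Σ NₕSₕ = 86437·19 + 45366·14 + 34201·12 + 66881·5 + 47493·3 = 3164723.
Share for E: 142479/3164723 = 0.04502.
n_E = 400 × 0.04502 = 18.008... → 18.

18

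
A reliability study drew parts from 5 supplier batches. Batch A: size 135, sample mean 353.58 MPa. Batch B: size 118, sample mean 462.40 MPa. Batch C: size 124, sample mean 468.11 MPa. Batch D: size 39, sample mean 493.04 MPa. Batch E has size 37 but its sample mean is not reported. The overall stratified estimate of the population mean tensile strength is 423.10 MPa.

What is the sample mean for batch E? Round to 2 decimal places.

N = 135 + 118 + 124 + 39 + 37 = 453.
Overall total = μ·N = 423.10·453 = 191664.3.
Subtract the known strata: 135·353.58 + 118·462.40 + 124·468.11 + 39·493.04 = 179570.7.
Remaining total for batch E: 191664.3 − 179570.7 = 12093.6.
Divide by its size: 12093.6 / 37 = 326.8541... → 326.85.

326.85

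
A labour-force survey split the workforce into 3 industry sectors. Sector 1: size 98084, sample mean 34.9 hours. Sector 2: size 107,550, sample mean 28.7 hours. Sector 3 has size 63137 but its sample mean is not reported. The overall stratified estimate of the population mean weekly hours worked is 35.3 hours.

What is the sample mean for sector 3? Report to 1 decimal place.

Σ Nₕx̄ₕ = N·μ, so 63137·x̄_3 = 268771·35.3 − (98084·34.9 + 107550·28.7).
= 9487616.3 − 6509816.6 = 2977799.7.
x̄_3 = 2977799.7 / 63137 = 47.164... → 47.2.

47.2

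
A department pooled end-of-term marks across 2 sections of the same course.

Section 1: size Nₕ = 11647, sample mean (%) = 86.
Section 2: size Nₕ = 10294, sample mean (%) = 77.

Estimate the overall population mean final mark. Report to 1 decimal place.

N = 21941; weights Wₕ = Nₕ/N = (0.5308, 0.4692).
x̄_st = Σ Wₕ·x̄ₕ = 0.5308·86 + 0.4692·77 ≈ 81.777...
→ 81.8.

81.8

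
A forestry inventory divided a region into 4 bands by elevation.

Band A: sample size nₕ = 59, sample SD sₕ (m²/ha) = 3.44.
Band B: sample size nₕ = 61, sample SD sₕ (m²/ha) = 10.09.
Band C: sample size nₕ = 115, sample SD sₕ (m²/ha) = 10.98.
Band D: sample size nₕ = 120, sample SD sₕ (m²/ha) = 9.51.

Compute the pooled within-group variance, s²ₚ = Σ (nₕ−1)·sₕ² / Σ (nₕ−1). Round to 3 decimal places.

A: (59−1)·3.44² = 58·11.8336 = 686.3488
B: (61−1)·10.09² = 60·101.8081 = 6108.486
C: (115−1)·10.98² = 114·120.5604 = 13743.8856
D: (120−1)·9.51² = 119·90.4401 = 10762.3719
Numerator = 31301.0923; denominator = Σ(nₕ−1) = 351.
s²ₚ = 31301.0923/351 = 89.17690... → 89.177.

89.177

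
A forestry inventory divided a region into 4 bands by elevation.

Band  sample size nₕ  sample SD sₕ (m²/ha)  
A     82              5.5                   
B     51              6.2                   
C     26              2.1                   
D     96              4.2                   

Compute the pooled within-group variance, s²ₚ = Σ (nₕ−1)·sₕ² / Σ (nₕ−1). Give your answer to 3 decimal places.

24.535

Degrees of freedom: 81 + 50 + 25 + 95 = 251.
Σ(nₕ−1)sₕ² = 81·30.25 + 50·38.44 + 25·4.41 + 95·17.64 = 6158.3.
s²ₚ = 6158.3 / 251 = 24.53506... → 24.535.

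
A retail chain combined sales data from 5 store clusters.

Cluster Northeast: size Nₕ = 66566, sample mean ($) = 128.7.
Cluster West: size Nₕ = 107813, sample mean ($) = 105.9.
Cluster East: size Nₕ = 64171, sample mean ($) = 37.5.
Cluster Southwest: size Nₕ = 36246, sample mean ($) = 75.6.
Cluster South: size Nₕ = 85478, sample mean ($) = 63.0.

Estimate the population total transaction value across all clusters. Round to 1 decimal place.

Population total = Σ Nₕ·x̄ₕ (each stratum's size times its mean).
66566·128.7 + 107813·105.9 + 64171·37.5 + 36246·75.6 + 85478·63.0 = 8567044.2 + 11417396.7 + 2406412.5 + 2740197.6 + 5385114 = 30516165.0.

30516165.0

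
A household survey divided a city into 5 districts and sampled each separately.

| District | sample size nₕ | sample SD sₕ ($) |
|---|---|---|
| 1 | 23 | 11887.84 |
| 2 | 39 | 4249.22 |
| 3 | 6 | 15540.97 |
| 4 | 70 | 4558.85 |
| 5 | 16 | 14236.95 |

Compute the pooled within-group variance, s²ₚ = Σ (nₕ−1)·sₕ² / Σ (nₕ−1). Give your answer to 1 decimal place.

1: (23−1)·11887.84² = 22·141320739.8656 = 3109056277.0432
2: (39−1)·4249.22² = 38·18055870.6084 = 686123083.1192
3: (6−1)·15540.97² = 5·241521748.5409 = 1207608742.7045
4: (70−1)·4558.85² = 69·20783113.3225 = 1434034819.2525
5: (16−1)·14236.95² = 15·202690745.3025 = 3040361179.5375
Numerator = 9477184101.6569; denominator = Σ(nₕ−1) = 149.
s²ₚ = 9477184101.6569/149 = 63605262.427... → 63605262.4.

63605262.4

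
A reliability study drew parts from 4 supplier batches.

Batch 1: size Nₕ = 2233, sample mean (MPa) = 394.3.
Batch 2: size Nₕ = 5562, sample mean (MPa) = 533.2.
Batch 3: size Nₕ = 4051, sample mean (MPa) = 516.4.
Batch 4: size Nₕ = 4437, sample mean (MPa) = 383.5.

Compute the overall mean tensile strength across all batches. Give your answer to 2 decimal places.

N = 16283; weights Wₕ = Nₕ/N = (0.1371, 0.3416, 0.2488, 0.2725).
x̄_st = Σ Wₕ·x̄ₕ = 0.1371·394.3 + 0.3416·533.2 + 0.2488·516.4 + 0.2725·383.5 ≈ 469.1799...
→ 469.18.

469.18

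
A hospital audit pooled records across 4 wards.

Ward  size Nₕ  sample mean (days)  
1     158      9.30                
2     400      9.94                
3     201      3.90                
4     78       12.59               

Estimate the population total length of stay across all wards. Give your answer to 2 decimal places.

1: 158·9.30 = 1469.4
2: 400·9.94 = 3976
3: 201·3.90 = 783.9
4: 78·12.59 = 982.02
τ̂ = Σ Nₕx̄ₕ = 7211.32.

7211.32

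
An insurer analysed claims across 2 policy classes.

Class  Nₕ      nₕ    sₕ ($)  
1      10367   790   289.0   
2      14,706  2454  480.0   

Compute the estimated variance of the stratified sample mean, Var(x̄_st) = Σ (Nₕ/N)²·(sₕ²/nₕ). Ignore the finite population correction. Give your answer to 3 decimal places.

50.373

N = 25073. Term for each stratum: Wₕ²sₕ²/nₕ.
Var(x̄_st) = 18.074329 + 32.298655 = 50.372984 → 50.373.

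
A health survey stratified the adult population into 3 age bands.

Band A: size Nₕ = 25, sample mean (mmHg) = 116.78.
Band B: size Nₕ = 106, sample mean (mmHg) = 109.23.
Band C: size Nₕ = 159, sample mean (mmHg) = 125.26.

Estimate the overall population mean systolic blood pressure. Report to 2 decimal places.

N = 25 + 106 + 159 = 290.
Overall mean = Σ (Nₕ/N)·x̄ₕ — weight by population share, not a simple average.
Σ Nₕx̄ₕ = 25·116.78 + 106·109.23 + 159·125.26 = 2919.5 + 11578.38 + 19916.34 = 34414.22.
Divide by N: 34414.22 / 290 = 118.6697... → 118.67.

118.67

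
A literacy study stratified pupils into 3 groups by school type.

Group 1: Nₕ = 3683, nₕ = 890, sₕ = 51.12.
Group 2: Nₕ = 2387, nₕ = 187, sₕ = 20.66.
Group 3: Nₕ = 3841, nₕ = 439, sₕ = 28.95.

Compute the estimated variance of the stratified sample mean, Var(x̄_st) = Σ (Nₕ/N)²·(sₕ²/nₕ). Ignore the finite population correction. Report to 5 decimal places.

0.82461

N = 9911; Wₕ = Nₕ/N.
group 1: (3683/9911)²·51.12²/890 = 0.40547135
group 2: (2387/9911)²·20.66²/187 = 0.13240028
group 3: (3841/9911)²·28.95²/439 = 0.28673868
Sum = 0.82461031 → 0.82461.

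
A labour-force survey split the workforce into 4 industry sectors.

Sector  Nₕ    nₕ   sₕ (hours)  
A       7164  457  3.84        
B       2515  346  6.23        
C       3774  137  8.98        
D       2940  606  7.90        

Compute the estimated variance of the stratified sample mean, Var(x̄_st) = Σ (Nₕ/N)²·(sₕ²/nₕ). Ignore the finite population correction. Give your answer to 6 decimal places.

N = 16393; Wₕ = Nₕ/N.
sector A: (7164/16393)²·3.84²/457 = 0.006162267
sector B: (2515/16393)²·6.23²/346 = 0.002640335
sector C: (3774/16393)²·8.98²/137 = 0.031197444
sector D: (2940/16393)²·7.90²/606 = 0.003312526
Sum = 0.043312573 → 0.043313.

0.043313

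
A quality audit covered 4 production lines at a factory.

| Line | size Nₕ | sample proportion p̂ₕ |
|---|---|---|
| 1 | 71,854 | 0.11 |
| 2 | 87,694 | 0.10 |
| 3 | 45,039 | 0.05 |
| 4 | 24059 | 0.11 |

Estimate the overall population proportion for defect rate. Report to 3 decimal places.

0.094

Wₕ = Nₕ/N with N = 228646: 0.3143, 0.3835, 0.1970, 0.1052.
p̂_st = 0.3143·0.11 + 0.3835·0.10 + 0.1970·0.05 + 0.1052·0.11 ≈ 0.09435... → 0.094.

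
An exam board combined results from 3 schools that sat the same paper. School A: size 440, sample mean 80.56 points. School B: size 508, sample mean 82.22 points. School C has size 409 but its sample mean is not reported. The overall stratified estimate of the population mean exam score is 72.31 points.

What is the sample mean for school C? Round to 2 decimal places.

N = 440 + 508 + 409 = 1357.
Overall total = μ·N = 72.31·1357 = 98124.67.
Subtract the known strata: 440·80.56 + 508·82.22 = 77214.16.
Remaining total for school C: 98124.67 − 77214.16 = 20910.51.
Divide by its size: 20910.51 / 409 = 51.1259... → 51.13.

51.13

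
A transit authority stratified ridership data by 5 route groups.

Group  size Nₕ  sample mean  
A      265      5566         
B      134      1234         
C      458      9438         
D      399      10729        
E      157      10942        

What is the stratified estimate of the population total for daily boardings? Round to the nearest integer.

11961715

A: 265·5566 = 1474990
B: 134·1234 = 165356
C: 458·9438 = 4322604
D: 399·10729 = 4280871
E: 157·10942 = 1717894
τ̂ = Σ Nₕx̄ₕ = 11961715.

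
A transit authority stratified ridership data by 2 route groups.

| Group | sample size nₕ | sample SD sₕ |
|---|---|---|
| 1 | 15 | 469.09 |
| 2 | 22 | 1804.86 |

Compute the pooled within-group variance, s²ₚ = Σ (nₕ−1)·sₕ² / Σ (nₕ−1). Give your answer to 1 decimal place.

2042529.9

Degrees of freedom: 14 + 21 = 35.
Σ(nₕ−1)sₕ² = 14·220045.4281 + 21·3257519.6196 = 71488548.005.
s²ₚ = 71488548.005 / 35 = 2042529.943 → 2042529.9.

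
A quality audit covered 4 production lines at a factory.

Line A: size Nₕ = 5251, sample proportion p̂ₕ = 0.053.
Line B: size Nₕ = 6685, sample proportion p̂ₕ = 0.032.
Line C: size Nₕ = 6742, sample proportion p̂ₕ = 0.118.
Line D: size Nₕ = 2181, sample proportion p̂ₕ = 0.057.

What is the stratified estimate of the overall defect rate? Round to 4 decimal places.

0.0677

N = 5251 + 6685 + 6742 + 2181 = 20859.
Overall proportion = Σ (Nₕ/N)·p̂ₕ.
Σ Nₕp̂ₕ = 278.303 + 213.92 + 795.556 + 124.317 = 1412.096.
1412.096 / 20859 = 0.067697... → 0.0677.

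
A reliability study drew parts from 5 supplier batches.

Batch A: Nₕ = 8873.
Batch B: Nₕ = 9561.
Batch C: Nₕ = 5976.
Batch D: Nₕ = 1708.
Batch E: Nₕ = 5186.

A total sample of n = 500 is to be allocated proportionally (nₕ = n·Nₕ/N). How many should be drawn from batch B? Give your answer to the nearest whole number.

153

N = 8873 + 9561 + 5976 + 1708 + 5186 = 31304.
n_B = 500·9561/31304 = 152.712... → 153.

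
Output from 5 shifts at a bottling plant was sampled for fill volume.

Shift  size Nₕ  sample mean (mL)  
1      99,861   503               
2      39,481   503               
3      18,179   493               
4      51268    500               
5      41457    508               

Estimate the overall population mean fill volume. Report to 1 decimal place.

502.5

N = 250246; weights Wₕ = Nₕ/N = (0.3991, 0.1578, 0.0726, 0.2049, 0.1657).
x̄_st = Σ Wₕ·x̄ₕ = 0.3991·503 + 0.1578·503 + 0.0726·493 + 0.2049·500 + 0.1657·508 ≈ 502.487...
→ 502.5.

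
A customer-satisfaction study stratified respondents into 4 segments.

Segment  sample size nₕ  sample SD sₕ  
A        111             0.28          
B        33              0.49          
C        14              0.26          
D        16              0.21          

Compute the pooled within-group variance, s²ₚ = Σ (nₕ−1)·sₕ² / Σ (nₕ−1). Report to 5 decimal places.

A: (111−1)·0.28² = 110·0.0784 = 8.624
B: (33−1)·0.49² = 32·0.2401 = 7.6832
C: (14−1)·0.26² = 13·0.0676 = 0.8788
D: (16−1)·0.21² = 15·0.0441 = 0.6615
Numerator = 17.8475; denominator = Σ(nₕ−1) = 170.
s²ₚ = 17.8475/170 = 0.1049853... → 0.10499.

0.10499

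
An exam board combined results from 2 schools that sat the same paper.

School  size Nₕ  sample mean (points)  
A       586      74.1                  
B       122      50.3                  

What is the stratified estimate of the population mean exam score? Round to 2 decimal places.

N = 708; weights Wₕ = Nₕ/N = (0.8277, 0.1723).
x̄_st = Σ Wₕ·x̄ₕ = 0.8277·74.1 + 0.1723·50.3 ≈ 69.9989...
→ 70.00.

70.00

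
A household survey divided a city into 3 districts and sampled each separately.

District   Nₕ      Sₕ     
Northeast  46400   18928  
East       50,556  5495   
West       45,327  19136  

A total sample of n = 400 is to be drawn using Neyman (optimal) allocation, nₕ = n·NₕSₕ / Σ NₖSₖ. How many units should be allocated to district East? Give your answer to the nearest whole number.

55

Northeast: NₕSₕ = 46400·18928 = 878259200
East: NₕSₕ = 50556·5495 = 277805220
West: NₕSₕ = 45327·19136 = 867377472
Σ NₕSₕ = 2023441892.
n_East = 400·277805220/2023441892 = 54.917... → 55.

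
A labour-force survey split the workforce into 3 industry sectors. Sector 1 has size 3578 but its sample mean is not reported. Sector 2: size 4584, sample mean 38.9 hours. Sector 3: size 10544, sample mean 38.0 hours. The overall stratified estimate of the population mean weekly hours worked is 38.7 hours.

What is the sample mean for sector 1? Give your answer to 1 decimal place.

40.5

N = 3578 + 4584 + 10544 = 18706.
Overall total = μ·N = 38.7·18706 = 723922.2.
Subtract the known strata: 4584·38.9 + 10544·38.0 = 578989.6.
Remaining total for sector 1: 723922.2 − 578989.6 = 144932.6.
Divide by its size: 144932.6 / 3578 = 40.507... → 40.5.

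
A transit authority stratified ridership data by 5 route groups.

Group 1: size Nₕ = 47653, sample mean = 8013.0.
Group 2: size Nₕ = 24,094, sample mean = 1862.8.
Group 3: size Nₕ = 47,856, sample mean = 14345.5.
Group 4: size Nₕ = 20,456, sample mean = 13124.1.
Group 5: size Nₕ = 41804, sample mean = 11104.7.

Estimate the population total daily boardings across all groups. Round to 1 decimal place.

1845931508.6

1: 47653·8013.0 = 381843489
2: 24094·1862.8 = 44882303.2
3: 47856·14345.5 = 686518248
4: 20456·13124.1 = 268466589.6
5: 41804·11104.7 = 464220878.8
τ̂ = Σ Nₕx̄ₕ = 1845931508.6.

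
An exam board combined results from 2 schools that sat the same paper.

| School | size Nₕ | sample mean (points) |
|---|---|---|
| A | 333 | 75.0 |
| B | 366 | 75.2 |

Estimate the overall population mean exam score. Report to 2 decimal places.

75.10

N = 333 + 366 = 699.
Overall mean = Σ (Nₕ/N)·x̄ₕ — weight by population share, not a simple average.
Σ Nₕx̄ₕ = 333·75.0 + 366·75.2 = 24975 + 27523.2 = 52498.2.
Divide by N: 52498.2 / 699 = 75.1047... → 75.10.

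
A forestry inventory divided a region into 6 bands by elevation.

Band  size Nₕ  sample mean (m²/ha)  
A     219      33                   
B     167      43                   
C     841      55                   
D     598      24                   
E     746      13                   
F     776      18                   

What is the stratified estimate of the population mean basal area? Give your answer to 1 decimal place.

29.5

x̄_st = (Σ Nₕx̄ₕ) / (Σ Nₕ) = (219·33 + 167·43 + 841·55 + 598·24 + 746·13 + 776·18) / 3347
= 98681 / 3347 = 29.483... → 29.5.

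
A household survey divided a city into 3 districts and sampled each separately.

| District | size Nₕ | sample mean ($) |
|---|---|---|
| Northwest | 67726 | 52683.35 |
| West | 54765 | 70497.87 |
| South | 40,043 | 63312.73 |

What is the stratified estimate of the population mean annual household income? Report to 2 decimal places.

61304.59

x̄_st = (Σ Nₕx̄ₕ) / (Σ Nₕ) = (67726·52683.35 + 54765·70497.87 + 40043·63312.73) / 162534
= 9964080060.04 / 162534 = 61304.5889... → 61304.59.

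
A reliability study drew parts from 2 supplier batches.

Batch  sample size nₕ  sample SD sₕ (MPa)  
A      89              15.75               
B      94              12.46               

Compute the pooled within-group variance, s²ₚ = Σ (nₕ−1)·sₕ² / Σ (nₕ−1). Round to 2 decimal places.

A: (89−1)·15.75² = 88·248.0625 = 21829.5
B: (94−1)·12.46² = 93·155.2516 = 14438.3988
Numerator = 36267.8988; denominator = Σ(nₕ−1) = 181.
s²ₚ = 36267.8988/181 = 200.3751... → 200.38.

200.38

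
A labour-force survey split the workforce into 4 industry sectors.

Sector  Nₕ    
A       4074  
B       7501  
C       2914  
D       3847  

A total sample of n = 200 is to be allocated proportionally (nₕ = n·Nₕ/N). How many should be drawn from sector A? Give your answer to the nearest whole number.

44

N = 4074 + 7501 + 2914 + 3847 = 18336.
n_A = 200·4074/18336 = 44.437... → 44.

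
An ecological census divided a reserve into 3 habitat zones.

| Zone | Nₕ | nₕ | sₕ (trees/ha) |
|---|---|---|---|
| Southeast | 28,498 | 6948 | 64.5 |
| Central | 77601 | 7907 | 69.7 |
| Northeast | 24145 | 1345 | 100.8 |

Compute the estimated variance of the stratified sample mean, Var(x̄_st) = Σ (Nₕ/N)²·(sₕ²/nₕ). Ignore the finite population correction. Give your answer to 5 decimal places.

N = 130244; Wₕ = Nₕ/N.
zone Southeast: (28498/130244)²·64.5²/6948 = 0.02866639
zone Central: (77601/130244)²·69.7²/7907 = 0.21810871
zone Northeast: (24145/130244)²·100.8²/1345 = 0.25961976
Sum = 0.50639485 → 0.50639.

0.50639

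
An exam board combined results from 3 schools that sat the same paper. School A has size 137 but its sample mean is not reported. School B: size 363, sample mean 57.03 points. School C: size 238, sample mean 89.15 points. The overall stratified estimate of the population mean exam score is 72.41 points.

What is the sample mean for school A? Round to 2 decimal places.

84.08

Σ Nₕx̄ₕ = N·μ, so 137·x̄_A = 738·72.41 − (363·57.03 + 238·89.15).
= 53438.58 − 41919.59 = 11518.99.
x̄_A = 11518.99 / 137 = 84.0802... → 84.08.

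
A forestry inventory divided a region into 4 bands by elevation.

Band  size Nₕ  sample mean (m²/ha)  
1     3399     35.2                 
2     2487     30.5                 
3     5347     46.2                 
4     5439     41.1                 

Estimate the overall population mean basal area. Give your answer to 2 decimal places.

39.95

x̄_st = (Σ Nₕx̄ₕ) / (Σ Nₕ) = (3399·35.2 + 2487·30.5 + 5347·46.2 + 5439·41.1) / 16672
= 666072.6 / 16672 = 39.9516... → 39.95.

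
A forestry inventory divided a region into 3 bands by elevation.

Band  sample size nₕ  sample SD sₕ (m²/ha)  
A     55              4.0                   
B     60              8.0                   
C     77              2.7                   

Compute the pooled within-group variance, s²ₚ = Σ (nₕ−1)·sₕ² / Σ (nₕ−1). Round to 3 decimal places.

Degrees of freedom: 54 + 59 + 76 = 189.
Σ(nₕ−1)sₕ² = 54·16 + 59·64 + 76·7.29 = 5194.04.
s²ₚ = 5194.04 / 189 = 27.48169... → 27.482.

27.482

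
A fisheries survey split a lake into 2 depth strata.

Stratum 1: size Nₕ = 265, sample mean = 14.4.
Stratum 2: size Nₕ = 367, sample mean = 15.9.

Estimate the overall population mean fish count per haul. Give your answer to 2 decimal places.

x̄_st = (Σ Nₕx̄ₕ) / (Σ Nₕ) = (265·14.4 + 367·15.9) / 632
= 9651.3 / 632 = 15.2710... → 15.27.

15.27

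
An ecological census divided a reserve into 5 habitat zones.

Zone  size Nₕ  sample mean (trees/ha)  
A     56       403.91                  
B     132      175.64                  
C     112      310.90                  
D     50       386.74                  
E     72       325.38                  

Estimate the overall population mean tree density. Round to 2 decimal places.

N = 422; weights Wₕ = Nₕ/N = (0.1327, 0.3128, 0.2654, 0.1185, 0.1706).
x̄_st = Σ Wₕ·x̄ₕ = 0.1327·403.91 + 0.3128·175.64 + 0.2654·310.90 + 0.1185·386.74 + 0.1706·325.38 ≈ 292.3900...
→ 292.39.

292.39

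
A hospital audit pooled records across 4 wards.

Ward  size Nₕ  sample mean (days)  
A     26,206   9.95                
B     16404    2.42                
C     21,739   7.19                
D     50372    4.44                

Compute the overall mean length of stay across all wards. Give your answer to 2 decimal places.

5.93

N = 114721; weights Wₕ = Nₕ/N = (0.2284, 0.1430, 0.1895, 0.4391).
x̄_st = Σ Wₕ·x̄ₕ = 0.2284·9.95 + 0.1430·2.42 + 0.1895·7.19 + 0.4391·4.44 ≈ 5.9309...
→ 5.93.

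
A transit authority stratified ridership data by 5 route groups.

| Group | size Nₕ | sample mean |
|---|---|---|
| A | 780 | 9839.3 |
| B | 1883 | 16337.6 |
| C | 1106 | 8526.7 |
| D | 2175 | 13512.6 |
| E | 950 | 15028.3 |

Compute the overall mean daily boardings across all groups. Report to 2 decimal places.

13277.59

N = 6894; weights Wₕ = Nₕ/N = (0.1131, 0.2731, 0.1604, 0.3155, 0.1378).
x̄_st = Σ Wₕ·x̄ₕ = 0.1131·9839.3 + 0.2731·16337.6 + 0.1604·8526.7 + 0.3155·13512.6 + 0.1378·15028.3 ≈ 13277.5856...
→ 13277.59.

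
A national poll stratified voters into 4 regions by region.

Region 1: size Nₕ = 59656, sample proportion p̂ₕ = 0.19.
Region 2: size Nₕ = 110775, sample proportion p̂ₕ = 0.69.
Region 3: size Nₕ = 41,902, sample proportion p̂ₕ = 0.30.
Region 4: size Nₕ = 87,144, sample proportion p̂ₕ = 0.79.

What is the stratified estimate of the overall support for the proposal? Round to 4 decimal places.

0.5649

Wₕ = Nₕ/N with N = 299477: 0.1992, 0.3699, 0.1399, 0.2910.
p̂_st = 0.1992·0.19 + 0.3699·0.69 + 0.1399·0.30 + 0.2910·0.79 ≈ 0.564931... → 0.5649.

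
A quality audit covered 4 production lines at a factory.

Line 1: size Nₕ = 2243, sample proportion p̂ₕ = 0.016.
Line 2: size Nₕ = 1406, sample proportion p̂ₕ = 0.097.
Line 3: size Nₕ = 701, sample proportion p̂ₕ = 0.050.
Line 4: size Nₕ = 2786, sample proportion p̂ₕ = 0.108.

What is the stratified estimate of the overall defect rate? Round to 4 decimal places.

0.0712

N = 2243 + 1406 + 701 + 2786 = 7136.
Overall proportion = Σ (Nₕ/N)·p̂ₕ.
Σ Nₕp̂ₕ = 35.888 + 136.382 + 35.05 + 300.888 = 508.208.
508.208 / 7136 = 0.071217... → 0.0712.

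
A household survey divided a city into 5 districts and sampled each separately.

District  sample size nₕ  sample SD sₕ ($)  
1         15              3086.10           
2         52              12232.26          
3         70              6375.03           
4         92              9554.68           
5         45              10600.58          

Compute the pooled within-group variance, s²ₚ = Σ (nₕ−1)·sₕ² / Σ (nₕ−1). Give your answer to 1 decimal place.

88552222.9

1: (15−1)·3086.10² = 14·9524013.21 = 133336184.94
2: (52−1)·12232.26² = 51·149628184.7076 = 7631037420.0876
3: (70−1)·6375.03² = 69·40641007.5009 = 2804229517.5621
4: (92−1)·9554.68² = 91·91291909.9024 = 8307563801.1184
5: (45−1)·10600.58² = 44·112372296.3364 = 4944381038.8016
Numerator = 23820547962.5097; denominator = Σ(nₕ−1) = 269.
s²ₚ = 23820547962.5097/269 = 88552222.909... → 88552222.9.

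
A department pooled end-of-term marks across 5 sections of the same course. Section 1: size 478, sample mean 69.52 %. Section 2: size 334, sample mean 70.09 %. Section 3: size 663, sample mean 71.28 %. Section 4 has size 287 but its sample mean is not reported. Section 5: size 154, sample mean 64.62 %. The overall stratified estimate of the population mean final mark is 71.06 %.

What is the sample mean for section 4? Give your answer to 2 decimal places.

77.70

N = 478 + 334 + 663 + 287 + 154 = 1916.
Overall total = μ·N = 71.06·1916 = 136150.96.
Subtract the known strata: 478·69.52 + 334·70.09 + 663·71.28 + 154·64.62 = 113850.74.
Remaining total for section 4: 136150.96 − 113850.74 = 22300.22.
Divide by its size: 22300.22 / 287 = 77.7011... → 77.70.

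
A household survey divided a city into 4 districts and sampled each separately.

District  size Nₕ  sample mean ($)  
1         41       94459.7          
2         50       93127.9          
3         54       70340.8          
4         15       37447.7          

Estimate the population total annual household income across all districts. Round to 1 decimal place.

1: 41·94459.7 = 3872847.7
2: 50·93127.9 = 4656395
3: 54·70340.8 = 3798403.2
4: 15·37447.7 = 561715.5
τ̂ = Σ Nₕx̄ₕ = 12889361.4.

12889361.4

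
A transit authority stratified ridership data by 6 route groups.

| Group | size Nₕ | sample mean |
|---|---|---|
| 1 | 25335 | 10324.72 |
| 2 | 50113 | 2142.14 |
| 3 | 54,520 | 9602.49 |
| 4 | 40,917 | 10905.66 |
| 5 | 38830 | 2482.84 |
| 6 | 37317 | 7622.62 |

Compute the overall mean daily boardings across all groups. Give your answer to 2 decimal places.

N = 247032; weights Wₕ = Nₕ/N = (0.1026, 0.2029, 0.2207, 0.1656, 0.1572, 0.1511).
x̄_st = Σ Wₕ·x̄ₕ = 0.1026·10324.72 + 0.2029·2142.14 + 0.2207·9602.49 + 0.1656·10905.66 + 0.1572·2482.84 + 0.1511·7622.62 ≈ 6960.8086...
→ 6960.81.

6960.81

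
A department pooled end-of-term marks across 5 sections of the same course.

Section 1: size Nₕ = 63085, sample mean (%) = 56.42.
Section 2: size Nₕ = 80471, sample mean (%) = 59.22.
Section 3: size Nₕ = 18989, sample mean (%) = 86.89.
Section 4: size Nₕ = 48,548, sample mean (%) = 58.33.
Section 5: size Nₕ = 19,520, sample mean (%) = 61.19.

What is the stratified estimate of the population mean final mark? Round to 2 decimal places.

60.71

N = 230613; weights Wₕ = Nₕ/N = (0.2736, 0.3489, 0.0823, 0.2105, 0.0846).
x̄_st = Σ Wₕ·x̄ₕ = 0.2736·56.42 + 0.3489·59.22 + 0.0823·86.89 + 0.2105·58.33 + 0.0846·61.19 ≈ 60.7118...
→ 60.71.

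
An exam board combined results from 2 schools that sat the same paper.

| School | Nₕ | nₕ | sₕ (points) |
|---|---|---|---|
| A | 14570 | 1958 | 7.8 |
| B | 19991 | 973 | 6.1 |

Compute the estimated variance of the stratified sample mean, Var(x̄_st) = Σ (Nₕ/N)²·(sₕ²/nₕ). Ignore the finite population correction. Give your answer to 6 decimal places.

0.018317

N = 34561. Term for each stratum: Wₕ²sₕ²/nₕ.
Var(x̄_st) = 0.005522338 + 0.012795088 = 0.018317426 → 0.018317.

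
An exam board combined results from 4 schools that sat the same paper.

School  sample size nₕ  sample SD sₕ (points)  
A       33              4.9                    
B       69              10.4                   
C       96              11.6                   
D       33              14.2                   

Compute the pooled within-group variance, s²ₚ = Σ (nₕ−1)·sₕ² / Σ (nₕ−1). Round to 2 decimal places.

Degrees of freedom: 32 + 68 + 95 + 32 = 227.
Σ(nₕ−1)sₕ² = 32·24.01 + 68·108.16 + 95·134.56 + 32·201.64 = 27358.88.
s²ₚ = 27358.88 / 227 = 120.5237... → 120.52.

120.52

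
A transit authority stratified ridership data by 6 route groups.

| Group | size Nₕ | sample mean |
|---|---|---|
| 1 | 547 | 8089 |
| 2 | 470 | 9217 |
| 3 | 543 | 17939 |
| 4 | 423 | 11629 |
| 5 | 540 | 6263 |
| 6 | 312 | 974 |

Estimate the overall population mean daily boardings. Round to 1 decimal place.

9560.0

x̄_st = (Σ Nₕx̄ₕ) / (Σ Nₕ) = (547·8089 + 470·9217 + 543·17939 + 423·11629 + 540·6263 + 312·974) / 2835
= 27102525 / 2835 = 9559.974... → 9560.0.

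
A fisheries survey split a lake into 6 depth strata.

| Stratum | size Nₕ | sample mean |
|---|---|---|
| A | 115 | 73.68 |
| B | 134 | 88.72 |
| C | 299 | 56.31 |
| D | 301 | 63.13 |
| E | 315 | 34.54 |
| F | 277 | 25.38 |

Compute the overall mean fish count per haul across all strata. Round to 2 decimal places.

N = 1441; weights Wₕ = Nₕ/N = (0.0798, 0.0930, 0.2075, 0.2089, 0.2186, 0.1922).
x̄_st = Σ Wₕ·x̄ₕ = 0.0798·73.68 + 0.0930·88.72 + 0.2075·56.31 + 0.2089·63.13 + 0.2186·34.54 + 0.1922·25.38 ≈ 51.4302...
→ 51.43.

51.43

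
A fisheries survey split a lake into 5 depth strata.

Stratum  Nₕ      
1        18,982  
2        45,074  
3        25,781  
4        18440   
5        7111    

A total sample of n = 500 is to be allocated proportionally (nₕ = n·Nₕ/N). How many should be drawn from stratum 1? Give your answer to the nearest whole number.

Share of stratum 1 = 18982/115388 = 0.16451.
Allocate 500 × 0.16451 = 82.253... → 82.

82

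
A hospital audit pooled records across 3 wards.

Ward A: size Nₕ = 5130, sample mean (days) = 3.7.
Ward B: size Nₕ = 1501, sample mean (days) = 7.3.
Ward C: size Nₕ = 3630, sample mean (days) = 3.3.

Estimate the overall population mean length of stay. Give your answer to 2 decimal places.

4.09

x̄_st = (Σ Nₕx̄ₕ) / (Σ Nₕ) = (5130·3.7 + 1501·7.3 + 3630·3.3) / 10261
= 41917.3 / 10261 = 4.0851... → 4.09.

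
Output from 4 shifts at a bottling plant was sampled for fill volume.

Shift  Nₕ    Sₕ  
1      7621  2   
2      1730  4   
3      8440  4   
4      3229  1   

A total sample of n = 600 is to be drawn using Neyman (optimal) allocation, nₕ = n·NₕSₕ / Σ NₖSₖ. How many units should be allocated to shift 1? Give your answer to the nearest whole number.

155

Σ NₕSₕ = 7621·2 + 1730·4 + 8440·4 + 3229·1 = 59151.
Share for 1: 15242/59151 = 0.25768.
n_1 = 600 × 0.25768 = 154.608... → 155.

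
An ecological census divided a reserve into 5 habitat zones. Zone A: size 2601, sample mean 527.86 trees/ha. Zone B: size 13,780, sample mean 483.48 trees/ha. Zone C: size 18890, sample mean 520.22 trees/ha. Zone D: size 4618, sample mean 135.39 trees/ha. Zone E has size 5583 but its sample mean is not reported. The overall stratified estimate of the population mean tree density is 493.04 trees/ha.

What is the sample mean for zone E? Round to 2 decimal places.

704.28

N = 2601 + 13780 + 18890 + 4618 + 5583 = 45472.
Overall total = μ·N = 493.04·45472 = 22419514.88.
Subtract the known strata: 2601·527.86 + 13780·483.48 + 18890·520.22 + 4618·135.39 = 18487505.08.
Remaining total for zone E: 22419514.88 − 18487505.08 = 3932009.8.
Divide by its size: 3932009.8 / 5583 = 704.2826... → 704.28.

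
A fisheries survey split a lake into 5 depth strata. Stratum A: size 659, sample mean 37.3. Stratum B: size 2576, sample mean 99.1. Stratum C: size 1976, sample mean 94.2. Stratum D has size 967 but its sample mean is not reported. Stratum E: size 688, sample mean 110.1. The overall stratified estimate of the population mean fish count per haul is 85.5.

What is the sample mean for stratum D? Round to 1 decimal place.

46.8

Σ Nₕx̄ₕ = N·μ, so 967·x̄_D = 6866·85.5 − (659·37.3 + 2576·99.1 + 1976·94.2 + 688·110.1).
= 587043 − 541750.3 = 45292.7.
x̄_D = 45292.7 / 967 = 46.838... → 46.8.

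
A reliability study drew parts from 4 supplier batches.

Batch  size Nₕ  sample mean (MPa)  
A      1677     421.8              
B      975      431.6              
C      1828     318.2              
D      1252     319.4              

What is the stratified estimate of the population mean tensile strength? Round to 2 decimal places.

368.06

N = 5732; weights Wₕ = Nₕ/N = (0.2926, 0.1701, 0.3189, 0.2184).
x̄_st = Σ Wₕ·x̄ₕ = 0.2926·421.8 + 0.1701·431.6 + 0.3189·318.2 + 0.2184·319.4 ≈ 368.0612...
→ 368.06.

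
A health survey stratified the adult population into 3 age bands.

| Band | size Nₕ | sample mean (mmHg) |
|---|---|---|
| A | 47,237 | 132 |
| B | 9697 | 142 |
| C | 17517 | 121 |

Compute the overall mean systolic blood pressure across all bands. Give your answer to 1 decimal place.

x̄_st = (Σ Nₕx̄ₕ) / (Σ Nₕ) = (47237·132 + 9697·142 + 17517·121) / 74451
= 9731815 / 74451 = 130.714... → 130.7.

130.7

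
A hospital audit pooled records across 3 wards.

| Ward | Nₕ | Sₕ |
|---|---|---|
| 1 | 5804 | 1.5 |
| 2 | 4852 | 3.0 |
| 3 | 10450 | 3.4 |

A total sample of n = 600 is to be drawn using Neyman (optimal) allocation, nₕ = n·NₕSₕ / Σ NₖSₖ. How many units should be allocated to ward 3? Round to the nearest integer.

1: NₕSₕ = 5804·1.5 = 8706
2: NₕSₕ = 4852·3.0 = 14556
3: NₕSₕ = 10450·3.4 = 35530
Σ NₕSₕ = 58792.
n_3 = 600·35530/58792 = 362.600... → 363.

363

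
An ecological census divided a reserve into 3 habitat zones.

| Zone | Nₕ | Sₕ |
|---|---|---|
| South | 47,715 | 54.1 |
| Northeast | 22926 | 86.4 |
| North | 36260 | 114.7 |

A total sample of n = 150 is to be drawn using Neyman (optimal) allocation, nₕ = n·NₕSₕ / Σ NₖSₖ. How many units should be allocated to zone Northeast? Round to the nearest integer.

34

Σ NₕSₕ = 47715·54.1 + 22926·86.4 + 36260·114.7 = 8721209.9.
Share for Northeast: 1980806.4/8721209.9 = 0.22713.
n_Northeast = 150 × 0.22713 = 34.069... → 34.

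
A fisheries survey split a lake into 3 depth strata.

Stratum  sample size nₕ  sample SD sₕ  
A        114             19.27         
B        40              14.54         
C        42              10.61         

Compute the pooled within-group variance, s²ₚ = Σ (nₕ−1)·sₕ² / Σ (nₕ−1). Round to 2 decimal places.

284.05

Degrees of freedom: 113 + 39 + 41 = 193.
Σ(nₕ−1)sₕ² = 113·371.3329 + 39·211.4116 + 41·112.5721 = 54821.1262.
s²ₚ = 54821.1262 / 193 = 284.0473... → 284.05.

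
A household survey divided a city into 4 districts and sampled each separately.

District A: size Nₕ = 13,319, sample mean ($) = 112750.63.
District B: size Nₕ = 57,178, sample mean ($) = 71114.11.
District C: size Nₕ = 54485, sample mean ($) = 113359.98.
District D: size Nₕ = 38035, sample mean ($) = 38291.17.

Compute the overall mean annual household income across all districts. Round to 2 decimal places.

N = 13319 + 57178 + 54485 + 38035 = 163017.
The stratified mean weights each stratum mean by its population share Nₕ/N.
Σ Nₕx̄ₕ = 13319·112750.63 + 57178·71114.11 + 54485·113359.98 + 38035·38291.17 = 1501725640.97 + 4066162581.58 + 6176418510.3 + 1456404650.95 = 13200711383.8.
Divide by N: 13200711383.8 / 163017 = 80977.5139... → 80977.51.

80977.51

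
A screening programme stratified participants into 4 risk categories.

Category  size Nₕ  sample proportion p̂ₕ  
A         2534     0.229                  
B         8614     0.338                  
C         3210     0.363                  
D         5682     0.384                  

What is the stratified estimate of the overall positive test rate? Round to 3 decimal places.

N = 2534 + 8614 + 3210 + 5682 = 20040.
Overall proportion = Σ (Nₕ/N)·p̂ₕ.
Σ Nₕp̂ₕ = 580.286 + 2911.532 + 1165.23 + 2181.888 = 6838.936.
6838.936 / 20040 = 0.34126... → 0.341.

0.341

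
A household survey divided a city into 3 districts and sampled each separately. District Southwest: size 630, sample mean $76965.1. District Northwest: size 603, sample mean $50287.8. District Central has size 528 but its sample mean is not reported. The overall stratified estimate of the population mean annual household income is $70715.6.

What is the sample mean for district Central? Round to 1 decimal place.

86588.3

Σ Nₕx̄ₕ = N·μ, so 528·x̄_Central = 1761·70715.6 − (630·76965.1 + 603·50287.8).
= 124530171.6 − 78811556.4 = 45718615.2.
x̄_Central = 45718615.2 / 528 = 86588.286... → 86588.3.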